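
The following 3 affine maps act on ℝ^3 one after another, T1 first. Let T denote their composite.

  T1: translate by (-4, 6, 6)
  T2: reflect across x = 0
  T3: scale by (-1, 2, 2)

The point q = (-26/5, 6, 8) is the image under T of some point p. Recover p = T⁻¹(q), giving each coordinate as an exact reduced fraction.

T1 = [1 0 0 -4; 0 1 0 6; 0 0 1 6; 0 0 0 1]
T2·T1 = [-1 0 0 4; 0 1 0 6; 0 0 1 6; 0 0 0 1]
T3·…·T1 = [1 0 0 -4; 0 2 0 12; 0 0 2 12; 0 0 0 1]
det M = 4; M⁻¹ = [1 0 0 4; 0 1/2 0 -6; 0 0 1/2 -6; 0 0 0 1]
M⁻¹ · (-26/5, 6, 8)ᵀ = (-6/5, -3, -2)ᵀ

p = (-6/5, -3, -2)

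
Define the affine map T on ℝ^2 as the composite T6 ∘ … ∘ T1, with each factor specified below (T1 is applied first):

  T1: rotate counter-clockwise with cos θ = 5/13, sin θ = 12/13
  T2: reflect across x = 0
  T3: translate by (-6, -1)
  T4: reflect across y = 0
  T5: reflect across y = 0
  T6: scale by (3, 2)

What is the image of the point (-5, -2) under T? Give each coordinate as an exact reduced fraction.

T1 rotate counter-clockwise with cos θ = 5/13, sin θ = 12/13: (-5, -2) → (-1/13, -70/13)
T2 reflect across x = 0: (-1/13, -70/13) → (1/13, -70/13)
T3 translate by (-6, -1): (1/13, -70/13) → (-77/13, -83/13)
T4 reflect across y = 0: (-77/13, -83/13) → (-77/13, 83/13)
T5 reflect across y = 0: (-77/13, 83/13) → (-77/13, -83/13)
T6 scale by (3, 2): (-77/13, -83/13) → (-231/13, -166/13)

T(p) = (-231/13, -166/13)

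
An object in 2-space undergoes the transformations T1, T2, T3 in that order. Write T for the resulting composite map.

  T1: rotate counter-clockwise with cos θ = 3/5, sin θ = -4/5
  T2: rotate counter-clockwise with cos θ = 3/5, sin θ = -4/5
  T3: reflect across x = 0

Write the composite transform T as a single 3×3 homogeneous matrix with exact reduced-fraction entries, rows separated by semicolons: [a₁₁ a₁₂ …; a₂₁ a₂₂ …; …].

T = [7/25 -24/25 0; -24/25 -7/25 0; 0 0 1]

T1 = [3/5 4/5 0; -4/5 3/5 0; 0 0 1]
T2·T1 = [-7/25 24/25 0; -24/25 -7/25 0; 0 0 1]
T3·…·T1 = [7/25 -24/25 0; -24/25 -7/25 0; 0 0 1]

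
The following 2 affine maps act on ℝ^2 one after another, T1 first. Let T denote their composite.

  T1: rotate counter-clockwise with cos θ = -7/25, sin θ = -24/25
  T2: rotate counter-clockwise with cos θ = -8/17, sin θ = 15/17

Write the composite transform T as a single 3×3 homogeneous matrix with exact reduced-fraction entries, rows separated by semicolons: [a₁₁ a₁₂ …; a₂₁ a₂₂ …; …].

T = [416/425 -87/425 0; 87/425 416/425 0; 0 0 1]

T1 = [-7/25 24/25 0; -24/25 -7/25 0; 0 0 1]
T2·T1 = [416/425 -87/425 0; 87/425 416/425 0; 0 0 1]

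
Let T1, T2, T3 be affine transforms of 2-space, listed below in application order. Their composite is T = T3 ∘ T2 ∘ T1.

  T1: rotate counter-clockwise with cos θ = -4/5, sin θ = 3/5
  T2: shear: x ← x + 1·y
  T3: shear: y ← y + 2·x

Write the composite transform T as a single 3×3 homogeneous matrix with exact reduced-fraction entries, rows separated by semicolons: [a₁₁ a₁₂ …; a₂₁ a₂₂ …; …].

T1 = [-4/5 -3/5 0; 3/5 -4/5 0; 0 0 1]
T2·T1 = [-1/5 -7/5 0; 3/5 -4/5 0; 0 0 1]
T3·…·T1 = [-1/5 -7/5 0; 1/5 -18/5 0; 0 0 1]

T = [-1/5 -7/5 0; 1/5 -18/5 0; 0 0 1]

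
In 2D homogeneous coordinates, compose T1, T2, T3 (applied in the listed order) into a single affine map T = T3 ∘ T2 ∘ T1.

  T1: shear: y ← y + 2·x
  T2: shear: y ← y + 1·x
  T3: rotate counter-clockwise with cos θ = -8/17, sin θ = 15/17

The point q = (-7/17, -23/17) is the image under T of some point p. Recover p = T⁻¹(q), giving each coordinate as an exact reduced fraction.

T1 = [1 0 0; 2 1 0; 0 0 1]
T2·T1 = [1 0 0; 3 1 0; 0 0 1]
T3·…·T1 = [-53/17 -15/17 0; -9/17 -8/17 0; 0 0 1]
det M = 1; M⁻¹ = [-8/17 15/17 0; 9/17 -53/17 0; 0 0 1]
M⁻¹ · (-7/17, -23/17)ᵀ = (-1, 4)ᵀ

p = (-1, 4)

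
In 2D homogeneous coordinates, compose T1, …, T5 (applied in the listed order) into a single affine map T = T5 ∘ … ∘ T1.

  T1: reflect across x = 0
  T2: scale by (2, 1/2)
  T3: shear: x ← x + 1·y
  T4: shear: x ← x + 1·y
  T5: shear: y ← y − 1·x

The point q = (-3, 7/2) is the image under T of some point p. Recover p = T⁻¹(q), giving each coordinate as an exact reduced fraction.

T1 = [-1 0 0; 0 1 0; 0 0 1]
T2·T1 = [-2 0 0; 0 1/2 0; 0 0 1]
T3·…·T1 = [-2 1/2 0; 0 1/2 0; 0 0 1]
T4·…·T1 = [-2 1 0; 0 1/2 0; 0 0 1]
T5·…·T1 = [-2 1 0; 2 -1/2 0; 0 0 1]
det M = -1; M⁻¹ = [1/2 1 0; 2 2 0; 0 0 1]
M⁻¹ · (-3, 7/2)ᵀ = (2, 1)ᵀ

p = (2, 1)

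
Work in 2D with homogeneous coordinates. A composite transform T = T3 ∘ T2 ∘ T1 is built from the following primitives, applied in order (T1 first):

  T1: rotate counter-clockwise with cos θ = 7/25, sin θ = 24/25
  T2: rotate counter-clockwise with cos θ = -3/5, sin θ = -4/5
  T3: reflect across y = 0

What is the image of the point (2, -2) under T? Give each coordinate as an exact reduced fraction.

T(p) = (-2/5, 14/5)

T1 rotate counter-clockwise with cos θ = 7/25, sin θ = 24/25: (2, -2) → (62/25, 34/25)
T2 rotate counter-clockwise with cos θ = -3/5, sin θ = -4/5: (62/25, 34/25) → (-2/5, -14/5)
T3 reflect across y = 0: (-2/5, -14/5) → (-2/5, 14/5)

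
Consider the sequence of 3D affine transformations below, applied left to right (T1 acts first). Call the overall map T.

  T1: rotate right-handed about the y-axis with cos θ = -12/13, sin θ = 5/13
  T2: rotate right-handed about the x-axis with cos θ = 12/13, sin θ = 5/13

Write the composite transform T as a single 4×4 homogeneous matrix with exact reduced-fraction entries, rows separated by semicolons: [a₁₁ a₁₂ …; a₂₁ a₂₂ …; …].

T = [-12/13 0 5/13 0; 25/169 12/13 60/169 0; -60/169 5/13 -144/169 0; 0 0 0 1]

T1 = [-12/13 0 5/13 0; 0 1 0 0; -5/13 0 -12/13 0; 0 0 0 1]
T2·T1 = [-12/13 0 5/13 0; 25/169 12/13 60/169 0; -60/169 5/13 -144/169 0; 0 0 0 1]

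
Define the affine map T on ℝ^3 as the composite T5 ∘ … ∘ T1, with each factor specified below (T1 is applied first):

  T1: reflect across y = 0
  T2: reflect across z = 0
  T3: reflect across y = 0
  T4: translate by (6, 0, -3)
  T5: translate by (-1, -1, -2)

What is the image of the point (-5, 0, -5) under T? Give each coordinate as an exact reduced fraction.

T(p) = (0, -1, 0)

T1 reflect across y = 0: (-5, 0, -5) → (-5, 0, -5)
T2 reflect across z = 0: (-5, 0, -5) → (-5, 0, 5)
T3 reflect across y = 0: (-5, 0, 5) → (-5, 0, 5)
T4 translate by (6, 0, -3): (-5, 0, 5) → (1, 0, 2)
T5 translate by (-1, -1, -2): (1, 0, 2) → (0, -1, 0)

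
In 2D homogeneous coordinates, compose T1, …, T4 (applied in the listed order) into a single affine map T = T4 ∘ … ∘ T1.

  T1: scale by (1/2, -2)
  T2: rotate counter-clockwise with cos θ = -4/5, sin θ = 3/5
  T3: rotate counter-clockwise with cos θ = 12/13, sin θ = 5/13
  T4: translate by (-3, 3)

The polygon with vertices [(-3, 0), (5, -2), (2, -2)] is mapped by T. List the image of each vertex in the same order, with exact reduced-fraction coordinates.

T1 scale by (1/2, -2): (-3, 0) → (-3/2, 0); (5, -2) → (5/2, 4); (2, -2) → (1, 4)
T2 rotate counter-clockwise with cos θ = -4/5, sin θ = 3/5: (-3/2, 0) → (6/5, -9/10); (5/2, 4) → (-22/5, -17/10); (1, 4) → (-16/5, -13/5)
T3 rotate counter-clockwise with cos θ = 12/13, sin θ = 5/13: (6/5, -9/10) → (189/130, -24/65); (-22/5, -17/10) → (-443/130, -212/65); (-16/5, -13/5) → (-127/65, -236/65)
T4 translate by (-3, 3): (189/130, -24/65) → (-201/130, 171/65); (-443/130, -212/65) → (-833/130, -17/65); (-127/65, -236/65) → (-322/65, -41/65)

image vertices: (-201/130, 171/65), (-833/130, -17/65), (-322/65, -41/65)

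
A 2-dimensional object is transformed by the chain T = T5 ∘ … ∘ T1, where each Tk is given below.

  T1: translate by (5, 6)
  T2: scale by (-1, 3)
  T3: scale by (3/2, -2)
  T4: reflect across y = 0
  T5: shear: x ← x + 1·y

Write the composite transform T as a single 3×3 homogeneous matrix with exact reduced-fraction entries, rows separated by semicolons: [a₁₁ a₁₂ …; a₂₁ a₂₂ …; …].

T1 = [1 0 5; 0 1 6; 0 0 1]
T2·T1 = [-1 0 -5; 0 3 18; 0 0 1]
T3·…·T1 = [-3/2 0 -15/2; 0 -6 -36; 0 0 1]
T4·…·T1 = [-3/2 0 -15/2; 0 6 36; 0 0 1]
T5·…·T1 = [-3/2 6 57/2; 0 6 36; 0 0 1]

T = [-3/2 6 57/2; 0 6 36; 0 0 1]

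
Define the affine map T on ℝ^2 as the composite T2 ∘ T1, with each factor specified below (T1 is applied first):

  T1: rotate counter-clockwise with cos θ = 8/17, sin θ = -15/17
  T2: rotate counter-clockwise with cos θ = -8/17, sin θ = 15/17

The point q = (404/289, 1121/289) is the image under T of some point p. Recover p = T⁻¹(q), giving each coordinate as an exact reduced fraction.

T1 = [8/17 15/17 0; -15/17 8/17 0; 0 0 1]
T2·T1 = [161/289 -240/289 0; 240/289 161/289 0; 0 0 1]
det M = 1; M⁻¹ = [161/289 240/289 0; -240/289 161/289 0; 0 0 1]
M⁻¹ · (404/289, 1121/289)ᵀ = (4, 1)ᵀ

p = (4, 1)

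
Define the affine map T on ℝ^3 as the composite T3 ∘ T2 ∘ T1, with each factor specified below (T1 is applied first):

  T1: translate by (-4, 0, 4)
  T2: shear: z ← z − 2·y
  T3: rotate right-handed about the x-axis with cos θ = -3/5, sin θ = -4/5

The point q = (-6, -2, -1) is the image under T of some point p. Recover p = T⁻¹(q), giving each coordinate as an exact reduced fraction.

T1 = [1 0 0 -4; 0 1 0 0; 0 0 1 4; 0 0 0 1]
T2·T1 = [1 0 0 -4; 0 1 0 0; 0 -2 1 4; 0 0 0 1]
T3·…·T1 = [1 0 0 -4; 0 -11/5 4/5 16/5; 0 2/5 -3/5 -12/5; 0 0 0 1]
det M = 1; M⁻¹ = [1 0 0 4; 0 -3/5 -4/5 0; 0 -2/5 -11/5 -4; 0 0 0 1]
M⁻¹ · (-6, -2, -1)ᵀ = (-2, 2, -1)ᵀ

p = (-2, 2, -1)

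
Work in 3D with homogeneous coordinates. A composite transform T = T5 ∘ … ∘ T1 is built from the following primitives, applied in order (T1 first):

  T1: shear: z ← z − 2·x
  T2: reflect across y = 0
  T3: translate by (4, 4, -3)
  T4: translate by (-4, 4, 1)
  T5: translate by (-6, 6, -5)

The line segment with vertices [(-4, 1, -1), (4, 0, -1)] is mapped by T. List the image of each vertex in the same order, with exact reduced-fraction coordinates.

image vertices: (-10, 13, 0), (-2, 14, -16)

T1 shear: z ← z − 2·x: (-4, 1, -1) → (-4, 1, 7); (4, 0, -1) → (4, 0, -9)
T2 reflect across y = 0: (-4, 1, 7) → (-4, -1, 7); (4, 0, -9) → (4, 0, -9)
T3 translate by (4, 4, -3): (-4, -1, 7) → (0, 3, 4); (4, 0, -9) → (8, 4, -12)
T4 translate by (-4, 4, 1): (0, 3, 4) → (-4, 7, 5); (8, 4, -12) → (4, 8, -11)
T5 translate by (-6, 6, -5): (-4, 7, 5) → (-10, 13, 0); (4, 8, -11) → (-2, 14, -16)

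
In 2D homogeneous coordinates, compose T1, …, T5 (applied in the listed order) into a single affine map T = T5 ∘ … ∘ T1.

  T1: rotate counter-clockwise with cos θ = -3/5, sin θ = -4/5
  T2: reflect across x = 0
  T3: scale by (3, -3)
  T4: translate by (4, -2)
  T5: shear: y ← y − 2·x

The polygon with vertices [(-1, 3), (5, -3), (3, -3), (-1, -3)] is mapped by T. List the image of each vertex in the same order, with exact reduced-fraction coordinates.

T1 rotate counter-clockwise with cos θ = -3/5, sin θ = -4/5: (-1, 3) → (3, -1); (5, -3) → (-27/5, -11/5); (3, -3) → (-21/5, -3/5); (-1, -3) → (-9/5, 13/5)
T2 reflect across x = 0: (3, -1) → (-3, -1); (-27/5, -11/5) → (27/5, -11/5); (-21/5, -3/5) → (21/5, -3/5); (-9/5, 13/5) → (9/5, 13/5)
T3 scale by (3, -3): (-3, -1) → (-9, 3); (27/5, -11/5) → (81/5, 33/5); (21/5, -3/5) → (63/5, 9/5); (9/5, 13/5) → (27/5, -39/5)
T4 translate by (4, -2): (-9, 3) → (-5, 1); (81/5, 33/5) → (101/5, 23/5); (63/5, 9/5) → (83/5, -1/5); (27/5, -39/5) → (47/5, -49/5)
T5 shear: y ← y − 2·x: (-5, 1) → (-5, 11); (101/5, 23/5) → (101/5, -179/5); (83/5, -1/5) → (83/5, -167/5); (47/5, -49/5) → (47/5, -143/5)

image vertices: (-5, 11), (101/5, -179/5), (83/5, -167/5), (47/5, -143/5)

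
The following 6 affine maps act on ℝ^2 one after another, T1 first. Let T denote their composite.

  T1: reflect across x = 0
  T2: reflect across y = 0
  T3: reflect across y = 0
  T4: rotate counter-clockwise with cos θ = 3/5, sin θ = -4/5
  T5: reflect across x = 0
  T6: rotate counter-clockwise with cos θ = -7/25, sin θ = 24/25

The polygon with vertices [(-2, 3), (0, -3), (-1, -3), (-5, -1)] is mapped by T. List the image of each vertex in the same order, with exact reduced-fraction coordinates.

image vertices: (102/125, -439/125), (132/125, 351/125), (249/125, 307/125), (629/125, -103/125)

T1 reflect across x = 0: (-2, 3) → (2, 3); (0, -3) → (0, -3); (-1, -3) → (1, -3); (-5, -1) → (5, -1)
T2 reflect across y = 0: (2, 3) → (2, -3); (0, -3) → (0, 3); (1, -3) → (1, 3); (5, -1) → (5, 1)
T3 reflect across y = 0: (2, -3) → (2, 3); (0, 3) → (0, -3); (1, 3) → (1, -3); (5, 1) → (5, -1)
T4 rotate counter-clockwise with cos θ = 3/5, sin θ = -4/5: (2, 3) → (18/5, 1/5); (0, -3) → (-12/5, -9/5); (1, -3) → (-9/5, -13/5); (5, -1) → (11/5, -23/5)
T5 reflect across x = 0: (18/5, 1/5) → (-18/5, 1/5); (-12/5, -9/5) → (12/5, -9/5); (-9/5, -13/5) → (9/5, -13/5); (11/5, -23/5) → (-11/5, -23/5)
T6 rotate counter-clockwise with cos θ = -7/25, sin θ = 24/25: (-18/5, 1/5) → (102/125, -439/125); (12/5, -9/5) → (132/125, 351/125); (9/5, -13/5) → (249/125, 307/125); (-11/5, -23/5) → (629/125, -103/125)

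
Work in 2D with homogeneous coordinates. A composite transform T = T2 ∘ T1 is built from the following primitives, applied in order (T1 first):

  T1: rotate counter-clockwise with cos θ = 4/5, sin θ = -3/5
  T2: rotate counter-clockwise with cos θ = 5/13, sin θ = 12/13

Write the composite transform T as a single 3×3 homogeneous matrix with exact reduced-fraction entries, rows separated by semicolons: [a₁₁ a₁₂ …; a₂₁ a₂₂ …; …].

T1 = [4/5 3/5 0; -3/5 4/5 0; 0 0 1]
T2·T1 = [56/65 -33/65 0; 33/65 56/65 0; 0 0 1]

T = [56/65 -33/65 0; 33/65 56/65 0; 0 0 1]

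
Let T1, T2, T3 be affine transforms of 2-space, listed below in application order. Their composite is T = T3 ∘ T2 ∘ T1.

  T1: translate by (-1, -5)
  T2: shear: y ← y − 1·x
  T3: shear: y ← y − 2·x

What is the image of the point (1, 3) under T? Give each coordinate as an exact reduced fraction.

T1 translate by (-1, -5): (1, 3) → (0, -2)
T2 shear: y ← y − 1·x: (0, -2) → (0, -2)
T3 shear: y ← y − 2·x: (0, -2) → (0, -2)

T(p) = (0, -2)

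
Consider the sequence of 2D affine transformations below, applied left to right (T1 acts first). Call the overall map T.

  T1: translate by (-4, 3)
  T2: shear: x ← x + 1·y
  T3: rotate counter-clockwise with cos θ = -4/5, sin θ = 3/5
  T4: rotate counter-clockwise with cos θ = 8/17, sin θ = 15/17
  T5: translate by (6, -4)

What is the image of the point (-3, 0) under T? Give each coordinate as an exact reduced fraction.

T1 translate by (-4, 3): (-3, 0) → (-7, 3)
T2 shear: x ← x + 1·y: (-7, 3) → (-4, 3)
T3 rotate counter-clockwise with cos θ = -4/5, sin θ = 3/5: (-4, 3) → (7/5, -24/5)
T4 rotate counter-clockwise with cos θ = 8/17, sin θ = 15/17: (7/5, -24/5) → (416/85, -87/85)
T5 translate by (6, -4): (416/85, -87/85) → (926/85, -427/85)

T(p) = (926/85, -427/85)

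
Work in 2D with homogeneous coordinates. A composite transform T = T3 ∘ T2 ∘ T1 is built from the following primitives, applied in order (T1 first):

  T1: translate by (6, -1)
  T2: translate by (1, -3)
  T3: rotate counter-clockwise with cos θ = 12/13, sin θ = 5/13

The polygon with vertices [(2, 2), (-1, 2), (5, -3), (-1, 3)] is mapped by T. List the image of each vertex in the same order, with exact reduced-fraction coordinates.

T1 translate by (6, -1): (2, 2) → (8, 1); (-1, 2) → (5, 1); (5, -3) → (11, -4); (-1, 3) → (5, 2)
T2 translate by (1, -3): (8, 1) → (9, -2); (5, 1) → (6, -2); (11, -4) → (12, -7); (5, 2) → (6, -1)
T3 rotate counter-clockwise with cos θ = 12/13, sin θ = 5/13: (9, -2) → (118/13, 21/13); (6, -2) → (82/13, 6/13); (12, -7) → (179/13, -24/13); (6, -1) → (77/13, 18/13)

image vertices: (118/13, 21/13), (82/13, 6/13), (179/13, -24/13), (77/13, 18/13)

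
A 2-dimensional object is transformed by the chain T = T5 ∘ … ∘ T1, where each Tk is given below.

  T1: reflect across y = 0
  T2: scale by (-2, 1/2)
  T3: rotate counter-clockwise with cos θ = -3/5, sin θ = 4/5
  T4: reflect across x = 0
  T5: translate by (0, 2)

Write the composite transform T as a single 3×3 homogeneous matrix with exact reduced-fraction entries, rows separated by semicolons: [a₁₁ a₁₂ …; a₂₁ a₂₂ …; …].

T1 = [1 0 0; 0 -1 0; 0 0 1]
T2·T1 = [-2 0 0; 0 -1/2 0; 0 0 1]
T3·…·T1 = [6/5 2/5 0; -8/5 3/10 0; 0 0 1]
T4·…·T1 = [-6/5 -2/5 0; -8/5 3/10 0; 0 0 1]
T5·…·T1 = [-6/5 -2/5 0; -8/5 3/10 2; 0 0 1]

T = [-6/5 -2/5 0; -8/5 3/10 2; 0 0 1]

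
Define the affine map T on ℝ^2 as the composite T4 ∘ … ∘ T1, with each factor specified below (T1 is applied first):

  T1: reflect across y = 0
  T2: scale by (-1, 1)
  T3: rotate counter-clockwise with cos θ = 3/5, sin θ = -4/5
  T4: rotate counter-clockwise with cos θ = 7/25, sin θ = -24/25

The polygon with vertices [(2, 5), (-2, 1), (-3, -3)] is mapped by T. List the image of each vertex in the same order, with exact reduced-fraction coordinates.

image vertices: (-14/5, 23/5), (-2, -1), (3/5, -21/5)

T1 reflect across y = 0: (2, 5) → (2, -5); (-2, 1) → (-2, -1); (-3, -3) → (-3, 3)
T2 scale by (-1, 1): (2, -5) → (-2, -5); (-2, -1) → (2, -1); (-3, 3) → (3, 3)
T3 rotate counter-clockwise with cos θ = 3/5, sin θ = -4/5: (-2, -5) → (-26/5, -7/5); (2, -1) → (2/5, -11/5); (3, 3) → (21/5, -3/5)
T4 rotate counter-clockwise with cos θ = 7/25, sin θ = -24/25: (-26/5, -7/5) → (-14/5, 23/5); (2/5, -11/5) → (-2, -1); (21/5, -3/5) → (3/5, -21/5)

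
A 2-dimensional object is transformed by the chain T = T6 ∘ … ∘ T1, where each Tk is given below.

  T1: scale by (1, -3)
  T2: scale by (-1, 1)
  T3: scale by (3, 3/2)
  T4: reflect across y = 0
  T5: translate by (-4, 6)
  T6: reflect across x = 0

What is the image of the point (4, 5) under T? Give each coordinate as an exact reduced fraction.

T(p) = (16, 57/2)

T1 scale by (1, -3): (4, 5) → (4, -15)
T2 scale by (-1, 1): (4, -15) → (-4, -15)
T3 scale by (3, 3/2): (-4, -15) → (-12, -45/2)
T4 reflect across y = 0: (-12, -45/2) → (-12, 45/2)
T5 translate by (-4, 6): (-12, 45/2) → (-16, 57/2)
T6 reflect across x = 0: (-16, 57/2) → (16, 57/2)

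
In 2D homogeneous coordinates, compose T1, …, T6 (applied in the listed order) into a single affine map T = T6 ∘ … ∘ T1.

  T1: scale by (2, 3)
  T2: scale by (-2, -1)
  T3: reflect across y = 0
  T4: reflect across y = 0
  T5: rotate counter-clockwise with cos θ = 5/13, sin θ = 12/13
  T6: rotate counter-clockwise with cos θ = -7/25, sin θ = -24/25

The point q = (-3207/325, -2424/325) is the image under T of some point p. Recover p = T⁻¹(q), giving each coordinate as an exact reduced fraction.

p = (3/4, 4)

T1 = [2 0 0; 0 3 0; 0 0 1]
T2·T1 = [-4 0 0; 0 -3 0; 0 0 1]
T3·…·T1 = [-4 0 0; 0 3 0; 0 0 1]
T4·…·T1 = [-4 0 0; 0 -3 0; 0 0 1]
T5·…·T1 = [-20/13 36/13 0; -48/13 -15/13 0; 0 0 1]
T6·…·T1 = [-1012/325 -612/325 0; 816/325 -759/325 0; 0 0 1]
det M = 12; M⁻¹ = [-253/1300 51/325 0; -68/325 -253/975 0; 0 0 1]
M⁻¹ · (-3207/325, -2424/325)ᵀ = (3/4, 4)ᵀ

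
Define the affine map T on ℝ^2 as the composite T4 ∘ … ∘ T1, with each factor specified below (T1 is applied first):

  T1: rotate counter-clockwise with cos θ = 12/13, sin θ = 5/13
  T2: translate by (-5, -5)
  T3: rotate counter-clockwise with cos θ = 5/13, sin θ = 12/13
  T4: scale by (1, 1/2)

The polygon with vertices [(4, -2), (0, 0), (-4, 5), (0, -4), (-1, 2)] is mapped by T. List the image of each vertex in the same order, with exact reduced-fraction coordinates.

T1 rotate counter-clockwise with cos θ = 12/13, sin θ = 5/13: (4, -2) → (58/13, -4/13); (0, 0) → (0, 0); (-4, 5) → (-73/13, 40/13); (0, -4) → (20/13, -48/13); (-1, 2) → (-22/13, 19/13)
T2 translate by (-5, -5): (58/13, -4/13) → (-7/13, -69/13); (0, 0) → (-5, -5); (-73/13, 40/13) → (-138/13, -25/13); (20/13, -48/13) → (-45/13, -113/13); (-22/13, 19/13) → (-87/13, -46/13)
T3 rotate counter-clockwise with cos θ = 5/13, sin θ = 12/13: (-7/13, -69/13) → (61/13, -33/13); (-5, -5) → (35/13, -85/13); (-138/13, -25/13) → (-30/13, -137/13); (-45/13, -113/13) → (87/13, -85/13); (-87/13, -46/13) → (9/13, -98/13)
T4 scale by (1, 1/2): (61/13, -33/13) → (61/13, -33/26); (35/13, -85/13) → (35/13, -85/26); (-30/13, -137/13) → (-30/13, -137/26); (87/13, -85/13) → (87/13, -85/26); (9/13, -98/13) → (9/13, -49/13)

image vertices: (61/13, -33/26), (35/13, -85/26), (-30/13, -137/26), (87/13, -85/26), (9/13, -49/13)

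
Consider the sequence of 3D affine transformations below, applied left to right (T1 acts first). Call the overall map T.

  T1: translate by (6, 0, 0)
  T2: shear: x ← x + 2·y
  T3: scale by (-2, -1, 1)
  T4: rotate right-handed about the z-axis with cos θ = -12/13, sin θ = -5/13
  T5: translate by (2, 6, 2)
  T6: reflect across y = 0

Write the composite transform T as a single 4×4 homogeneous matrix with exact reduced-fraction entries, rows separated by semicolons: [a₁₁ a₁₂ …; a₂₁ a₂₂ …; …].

T1 = [1 0 0 6; 0 1 0 0; 0 0 1 0; 0 0 0 1]
T2·T1 = [1 2 0 6; 0 1 0 0; 0 0 1 0; 0 0 0 1]
T3·…·T1 = [-2 -4 0 -12; 0 -1 0 0; 0 0 1 0; 0 0 0 1]
T4·…·T1 = [24/13 43/13 0 144/13; 10/13 32/13 0 60/13; 0 0 1 0; 0 0 0 1]
T5·…·T1 = [24/13 43/13 0 170/13; 10/13 32/13 0 138/13; 0 0 1 2; 0 0 0 1]
T6·…·T1 = [24/13 43/13 0 170/13; -10/13 -32/13 0 -138/13; 0 0 1 2; 0 0 0 1]

T = [24/13 43/13 0 170/13; -10/13 -32/13 0 -138/13; 0 0 1 2; 0 0 0 1]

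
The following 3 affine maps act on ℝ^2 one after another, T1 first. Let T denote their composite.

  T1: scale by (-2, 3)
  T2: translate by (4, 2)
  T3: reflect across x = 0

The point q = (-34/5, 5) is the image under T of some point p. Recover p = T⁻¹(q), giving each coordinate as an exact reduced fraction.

p = (-7/5, 1)

T1 = [-2 0 0; 0 3 0; 0 0 1]
T2·T1 = [-2 0 4; 0 3 2; 0 0 1]
T3·…·T1 = [2 0 -4; 0 3 2; 0 0 1]
det M = 6; M⁻¹ = [1/2 0 2; 0 1/3 -2/3; 0 0 1]
M⁻¹ · (-34/5, 5)ᵀ = (-7/5, 1)ᵀ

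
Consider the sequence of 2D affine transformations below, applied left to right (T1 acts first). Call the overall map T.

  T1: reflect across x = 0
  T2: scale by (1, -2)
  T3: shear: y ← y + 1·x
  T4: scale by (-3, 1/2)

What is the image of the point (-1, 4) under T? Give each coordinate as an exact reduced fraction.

T1 reflect across x = 0: (-1, 4) → (1, 4)
T2 scale by (1, -2): (1, 4) → (1, -8)
T3 shear: y ← y + 1·x: (1, -8) → (1, -7)
T4 scale by (-3, 1/2): (1, -7) → (-3, -7/2)

T(p) = (-3, -7/2)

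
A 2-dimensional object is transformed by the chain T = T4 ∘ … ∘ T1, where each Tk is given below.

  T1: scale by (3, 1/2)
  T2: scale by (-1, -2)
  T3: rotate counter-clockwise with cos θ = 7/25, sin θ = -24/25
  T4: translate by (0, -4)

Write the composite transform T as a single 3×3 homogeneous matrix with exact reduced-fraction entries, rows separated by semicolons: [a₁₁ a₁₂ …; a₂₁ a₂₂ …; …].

T = [-21/25 -24/25 0; 72/25 -7/25 -4; 0 0 1]

T1 = [3 0 0; 0 1/2 0; 0 0 1]
T2·T1 = [-3 0 0; 0 -1 0; 0 0 1]
T3·…·T1 = [-21/25 -24/25 0; 72/25 -7/25 0; 0 0 1]
T4·…·T1 = [-21/25 -24/25 0; 72/25 -7/25 -4; 0 0 1]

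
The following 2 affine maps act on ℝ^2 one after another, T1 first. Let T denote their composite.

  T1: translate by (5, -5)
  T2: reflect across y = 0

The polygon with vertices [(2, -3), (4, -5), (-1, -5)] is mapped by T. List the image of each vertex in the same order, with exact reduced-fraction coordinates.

image vertices: (7, 8), (9, 10), (4, 10)

T1 translate by (5, -5): (2, -3) → (7, -8); (4, -5) → (9, -10); (-1, -5) → (4, -10)
T2 reflect across y = 0: (7, -8) → (7, 8); (9, -10) → (9, 10); (4, -10) → (4, 10)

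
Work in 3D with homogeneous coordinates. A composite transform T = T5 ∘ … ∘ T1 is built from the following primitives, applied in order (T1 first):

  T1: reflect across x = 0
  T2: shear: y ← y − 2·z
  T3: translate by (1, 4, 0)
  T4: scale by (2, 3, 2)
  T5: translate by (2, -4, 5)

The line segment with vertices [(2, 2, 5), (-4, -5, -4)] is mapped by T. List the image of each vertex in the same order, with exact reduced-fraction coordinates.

image vertices: (0, -16, 15), (12, 17, -3)

T1 reflect across x = 0: (2, 2, 5) → (-2, 2, 5); (-4, -5, -4) → (4, -5, -4)
T2 shear: y ← y − 2·z: (-2, 2, 5) → (-2, -8, 5); (4, -5, -4) → (4, 3, -4)
T3 translate by (1, 4, 0): (-2, -8, 5) → (-1, -4, 5); (4, 3, -4) → (5, 7, -4)
T4 scale by (2, 3, 2): (-1, -4, 5) → (-2, -12, 10); (5, 7, -4) → (10, 21, -8)
T5 translate by (2, -4, 5): (-2, -12, 10) → (0, -16, 15); (10, 21, -8) → (12, 17, -3)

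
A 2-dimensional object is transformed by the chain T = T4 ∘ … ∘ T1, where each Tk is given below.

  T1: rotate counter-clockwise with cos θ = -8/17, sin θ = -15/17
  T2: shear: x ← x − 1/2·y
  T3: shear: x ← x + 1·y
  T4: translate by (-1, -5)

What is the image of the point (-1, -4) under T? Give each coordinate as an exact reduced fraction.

T(p) = (-91/34, -38/17)

T1 rotate counter-clockwise with cos θ = -8/17, sin θ = -15/17: (-1, -4) → (-52/17, 47/17)
T2 shear: x ← x − 1/2·y: (-52/17, 47/17) → (-151/34, 47/17)
T3 shear: x ← x + 1·y: (-151/34, 47/17) → (-57/34, 47/17)
T4 translate by (-1, -5): (-57/34, 47/17) → (-91/34, -38/17)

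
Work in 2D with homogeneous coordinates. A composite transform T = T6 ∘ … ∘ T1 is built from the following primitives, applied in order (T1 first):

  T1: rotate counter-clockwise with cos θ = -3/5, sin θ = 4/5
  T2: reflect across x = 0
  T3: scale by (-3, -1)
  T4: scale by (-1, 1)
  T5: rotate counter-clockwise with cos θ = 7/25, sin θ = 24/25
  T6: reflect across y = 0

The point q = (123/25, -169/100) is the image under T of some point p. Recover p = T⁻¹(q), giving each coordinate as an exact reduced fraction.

T1 = [-3/5 -4/5 0; 4/5 -3/5 0; 0 0 1]
T2·T1 = [3/5 4/5 0; 4/5 -3/5 0; 0 0 1]
T3·…·T1 = [-9/5 -12/5 0; -4/5 3/5 0; 0 0 1]
T4·…·T1 = [9/5 12/5 0; -4/5 3/5 0; 0 0 1]
T5·…·T1 = [159/125 12/125 0; 188/125 309/125 0; 0 0 1]
T6·…·T1 = [159/125 12/125 0; -188/125 -309/125 0; 0 0 1]
det M = -3; M⁻¹ = [103/125 4/125 0; -188/375 -53/125 0; 0 0 1]
M⁻¹ · (123/25, -169/100)ᵀ = (4, -7/4)ᵀ

p = (4, -7/4)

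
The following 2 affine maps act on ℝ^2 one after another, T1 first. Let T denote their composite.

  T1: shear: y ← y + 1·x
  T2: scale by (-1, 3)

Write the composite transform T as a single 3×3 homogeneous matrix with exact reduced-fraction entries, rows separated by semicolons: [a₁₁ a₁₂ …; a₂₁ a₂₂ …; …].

T = [-1 0 0; 3 3 0; 0 0 1]

T1 = [1 0 0; 1 1 0; 0 0 1]
T2·T1 = [-1 0 0; 3 3 0; 0 0 1]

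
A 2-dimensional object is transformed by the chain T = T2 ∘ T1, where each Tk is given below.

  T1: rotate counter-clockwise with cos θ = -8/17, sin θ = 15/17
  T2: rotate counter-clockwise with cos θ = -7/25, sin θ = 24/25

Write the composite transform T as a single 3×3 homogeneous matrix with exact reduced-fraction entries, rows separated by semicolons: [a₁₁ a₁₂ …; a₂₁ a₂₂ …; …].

T = [-304/425 297/425 0; -297/425 -304/425 0; 0 0 1]

T1 = [-8/17 -15/17 0; 15/17 -8/17 0; 0 0 1]
T2·T1 = [-304/425 297/425 0; -297/425 -304/425 0; 0 0 1]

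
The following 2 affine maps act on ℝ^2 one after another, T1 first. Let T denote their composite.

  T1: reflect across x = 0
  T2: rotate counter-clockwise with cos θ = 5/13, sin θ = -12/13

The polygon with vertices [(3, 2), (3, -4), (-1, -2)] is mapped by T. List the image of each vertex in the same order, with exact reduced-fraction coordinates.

T1 reflect across x = 0: (3, 2) → (-3, 2); (3, -4) → (-3, -4); (-1, -2) → (1, -2)
T2 rotate counter-clockwise with cos θ = 5/13, sin θ = -12/13: (-3, 2) → (9/13, 46/13); (-3, -4) → (-63/13, 16/13); (1, -2) → (-19/13, -22/13)

image vertices: (9/13, 46/13), (-63/13, 16/13), (-19/13, -22/13)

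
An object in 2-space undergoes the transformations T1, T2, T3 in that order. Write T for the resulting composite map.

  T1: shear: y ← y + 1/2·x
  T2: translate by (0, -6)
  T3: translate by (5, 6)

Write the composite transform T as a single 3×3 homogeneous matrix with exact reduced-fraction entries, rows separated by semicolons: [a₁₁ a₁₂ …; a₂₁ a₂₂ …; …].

T = [1 0 5; 1/2 1 0; 0 0 1]

T1 = [1 0 0; 1/2 1 0; 0 0 1]
T2·T1 = [1 0 0; 1/2 1 -6; 0 0 1]
T3·…·T1 = [1 0 5; 1/2 1 0; 0 0 1]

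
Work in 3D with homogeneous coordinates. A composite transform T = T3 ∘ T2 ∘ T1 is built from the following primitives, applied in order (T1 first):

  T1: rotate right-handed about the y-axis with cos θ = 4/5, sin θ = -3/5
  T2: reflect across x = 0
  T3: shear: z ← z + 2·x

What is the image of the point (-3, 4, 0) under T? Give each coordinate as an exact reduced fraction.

T(p) = (12/5, 4, 3)

T1 rotate right-handed about the y-axis with cos θ = 4/5, sin θ = -3/5: (-3, 4, 0) → (-12/5, 4, -9/5)
T2 reflect across x = 0: (-12/5, 4, -9/5) → (12/5, 4, -9/5)
T3 shear: z ← z + 2·x: (12/5, 4, -9/5) → (12/5, 4, 3)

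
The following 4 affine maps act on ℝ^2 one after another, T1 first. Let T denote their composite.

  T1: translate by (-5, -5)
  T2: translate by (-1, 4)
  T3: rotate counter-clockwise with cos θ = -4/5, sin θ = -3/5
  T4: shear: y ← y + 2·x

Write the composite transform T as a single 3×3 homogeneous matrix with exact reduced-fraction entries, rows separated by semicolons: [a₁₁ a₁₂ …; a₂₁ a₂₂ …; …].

T = [-4/5 3/5 21/5; -11/5 2/5 64/5; 0 0 1]

T1 = [1 0 -5; 0 1 -5; 0 0 1]
T2·T1 = [1 0 -6; 0 1 -1; 0 0 1]
T3·…·T1 = [-4/5 3/5 21/5; -3/5 -4/5 22/5; 0 0 1]
T4·…·T1 = [-4/5 3/5 21/5; -11/5 2/5 64/5; 0 0 1]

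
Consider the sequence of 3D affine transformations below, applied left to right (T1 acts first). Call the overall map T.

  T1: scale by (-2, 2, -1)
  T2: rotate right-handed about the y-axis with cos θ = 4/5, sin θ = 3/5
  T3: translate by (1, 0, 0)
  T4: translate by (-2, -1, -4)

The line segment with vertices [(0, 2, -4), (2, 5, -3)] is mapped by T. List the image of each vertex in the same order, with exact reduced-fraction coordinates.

image vertices: (7/5, 3, -4/5), (-12/5, 9, 4/5)

T1 scale by (-2, 2, -1): (0, 2, -4) → (0, 4, 4); (2, 5, -3) → (-4, 10, 3)
T2 rotate right-handed about the y-axis with cos θ = 4/5, sin θ = 3/5: (0, 4, 4) → (12/5, 4, 16/5); (-4, 10, 3) → (-7/5, 10, 24/5)
T3 translate by (1, 0, 0): (12/5, 4, 16/5) → (17/5, 4, 16/5); (-7/5, 10, 24/5) → (-2/5, 10, 24/5)
T4 translate by (-2, -1, -4): (17/5, 4, 16/5) → (7/5, 3, -4/5); (-2/5, 10, 24/5) → (-12/5, 9, 4/5)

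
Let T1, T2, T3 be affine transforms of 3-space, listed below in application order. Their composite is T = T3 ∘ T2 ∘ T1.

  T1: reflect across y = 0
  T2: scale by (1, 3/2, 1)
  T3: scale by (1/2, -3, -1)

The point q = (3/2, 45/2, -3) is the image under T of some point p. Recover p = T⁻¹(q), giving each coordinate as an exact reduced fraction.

T1 = [1 0 0 0; 0 -1 0 0; 0 0 1 0; 0 0 0 1]
T2·T1 = [1 0 0 0; 0 -3/2 0 0; 0 0 1 0; 0 0 0 1]
T3·…·T1 = [1/2 0 0 0; 0 9/2 0 0; 0 0 -1 0; 0 0 0 1]
det M = -9/4; M⁻¹ = [2 0 0 0; 0 2/9 0 0; 0 0 -1 0; 0 0 0 1]
M⁻¹ · (3/2, 45/2, -3)ᵀ = (3, 5, 3)ᵀ

p = (3, 5, 3)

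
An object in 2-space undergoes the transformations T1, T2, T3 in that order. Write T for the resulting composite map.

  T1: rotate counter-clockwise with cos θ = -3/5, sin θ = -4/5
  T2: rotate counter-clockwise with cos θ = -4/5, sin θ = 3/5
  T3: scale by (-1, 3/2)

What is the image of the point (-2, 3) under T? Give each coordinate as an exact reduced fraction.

T(p) = (69/25, 87/25)

T1 rotate counter-clockwise with cos θ = -3/5, sin θ = -4/5: (-2, 3) → (18/5, -1/5)
T2 rotate counter-clockwise with cos θ = -4/5, sin θ = 3/5: (18/5, -1/5) → (-69/25, 58/25)
T3 scale by (-1, 3/2): (-69/25, 58/25) → (69/25, 87/25)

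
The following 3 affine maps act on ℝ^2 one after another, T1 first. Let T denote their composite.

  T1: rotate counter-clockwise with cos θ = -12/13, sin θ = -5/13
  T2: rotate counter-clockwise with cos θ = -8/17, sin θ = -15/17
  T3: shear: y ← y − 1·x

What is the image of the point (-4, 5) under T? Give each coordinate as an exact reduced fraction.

T(p) = (-1184/221, 409/221)

T1 rotate counter-clockwise with cos θ = -12/13, sin θ = -5/13: (-4, 5) → (73/13, -40/13)
T2 rotate counter-clockwise with cos θ = -8/17, sin θ = -15/17: (73/13, -40/13) → (-1184/221, -775/221)
T3 shear: y ← y − 1·x: (-1184/221, -775/221) → (-1184/221, 409/221)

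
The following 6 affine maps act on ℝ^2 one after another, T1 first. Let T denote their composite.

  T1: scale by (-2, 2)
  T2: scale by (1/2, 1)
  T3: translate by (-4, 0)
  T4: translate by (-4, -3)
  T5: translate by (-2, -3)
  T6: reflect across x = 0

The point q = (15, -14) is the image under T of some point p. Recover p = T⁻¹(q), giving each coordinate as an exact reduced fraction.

p = (5, -4)

T1 = [-2 0 0; 0 2 0; 0 0 1]
T2·T1 = [-1 0 0; 0 2 0; 0 0 1]
T3·…·T1 = [-1 0 -4; 0 2 0; 0 0 1]
T4·…·T1 = [-1 0 -8; 0 2 -3; 0 0 1]
T5·…·T1 = [-1 0 -10; 0 2 -6; 0 0 1]
T6·…·T1 = [1 0 10; 0 2 -6; 0 0 1]
det M = 2; M⁻¹ = [1 0 -10; 0 1/2 3; 0 0 1]
M⁻¹ · (15, -14)ᵀ = (5, -4)ᵀ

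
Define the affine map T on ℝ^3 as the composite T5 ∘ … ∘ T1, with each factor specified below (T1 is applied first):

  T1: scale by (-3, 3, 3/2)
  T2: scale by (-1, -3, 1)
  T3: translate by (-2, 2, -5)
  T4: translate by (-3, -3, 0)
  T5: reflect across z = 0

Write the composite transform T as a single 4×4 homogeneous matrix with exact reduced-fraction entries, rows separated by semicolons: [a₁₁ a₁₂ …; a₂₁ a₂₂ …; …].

T = [3 0 0 -5; 0 -9 0 -1; 0 0 -3/2 5; 0 0 0 1]

T1 = [-3 0 0 0; 0 3 0 0; 0 0 3/2 0; 0 0 0 1]
T2·T1 = [3 0 0 0; 0 -9 0 0; 0 0 3/2 0; 0 0 0 1]
T3·…·T1 = [3 0 0 -2; 0 -9 0 2; 0 0 3/2 -5; 0 0 0 1]
T4·…·T1 = [3 0 0 -5; 0 -9 0 -1; 0 0 3/2 -5; 0 0 0 1]
T5·…·T1 = [3 0 0 -5; 0 -9 0 -1; 0 0 -3/2 5; 0 0 0 1]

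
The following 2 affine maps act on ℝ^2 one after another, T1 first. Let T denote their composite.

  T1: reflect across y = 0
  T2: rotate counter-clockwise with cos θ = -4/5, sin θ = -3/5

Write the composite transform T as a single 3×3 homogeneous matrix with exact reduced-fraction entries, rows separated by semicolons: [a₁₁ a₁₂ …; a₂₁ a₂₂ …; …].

T1 = [1 0 0; 0 -1 0; 0 0 1]
T2·T1 = [-4/5 -3/5 0; -3/5 4/5 0; 0 0 1]

T = [-4/5 -3/5 0; -3/5 4/5 0; 0 0 1]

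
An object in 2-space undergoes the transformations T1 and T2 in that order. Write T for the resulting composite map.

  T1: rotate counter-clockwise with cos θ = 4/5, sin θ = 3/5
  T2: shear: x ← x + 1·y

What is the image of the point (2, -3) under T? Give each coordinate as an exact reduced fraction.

T1 rotate counter-clockwise with cos θ = 4/5, sin θ = 3/5: (2, -3) → (17/5, -6/5)
T2 shear: x ← x + 1·y: (17/5, -6/5) → (11/5, -6/5)

T(p) = (11/5, -6/5)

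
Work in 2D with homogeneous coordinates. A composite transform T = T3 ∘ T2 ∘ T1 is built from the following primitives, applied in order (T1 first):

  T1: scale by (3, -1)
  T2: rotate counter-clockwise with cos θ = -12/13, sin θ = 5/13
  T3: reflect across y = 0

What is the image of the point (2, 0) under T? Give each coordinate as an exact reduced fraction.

T(p) = (-72/13, -30/13)

T1 scale by (3, -1): (2, 0) → (6, 0)
T2 rotate counter-clockwise with cos θ = -12/13, sin θ = 5/13: (6, 0) → (-72/13, 30/13)
T3 reflect across y = 0: (-72/13, 30/13) → (-72/13, -30/13)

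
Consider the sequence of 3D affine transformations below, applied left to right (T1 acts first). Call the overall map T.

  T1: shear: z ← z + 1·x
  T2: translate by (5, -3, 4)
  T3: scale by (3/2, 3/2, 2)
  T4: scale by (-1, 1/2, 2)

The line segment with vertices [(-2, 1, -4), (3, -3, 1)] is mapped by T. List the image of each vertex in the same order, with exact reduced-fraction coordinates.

T1 shear: z ← z + 1·x: (-2, 1, -4) → (-2, 1, -6); (3, -3, 1) → (3, -3, 4)
T2 translate by (5, -3, 4): (-2, 1, -6) → (3, -2, -2); (3, -3, 4) → (8, -6, 8)
T3 scale by (3/2, 3/2, 2): (3, -2, -2) → (9/2, -3, -4); (8, -6, 8) → (12, -9, 16)
T4 scale by (-1, 1/2, 2): (9/2, -3, -4) → (-9/2, -3/2, -8); (12, -9, 16) → (-12, -9/2, 32)

image vertices: (-9/2, -3/2, -8), (-12, -9/2, 32)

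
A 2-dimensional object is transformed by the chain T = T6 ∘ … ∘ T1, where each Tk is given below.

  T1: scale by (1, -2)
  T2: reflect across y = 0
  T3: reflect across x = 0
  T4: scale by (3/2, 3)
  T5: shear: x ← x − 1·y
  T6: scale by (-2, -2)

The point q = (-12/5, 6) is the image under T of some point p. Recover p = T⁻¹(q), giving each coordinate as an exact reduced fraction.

T1 = [1 0 0; 0 -2 0; 0 0 1]
T2·T1 = [1 0 0; 0 2 0; 0 0 1]
T3·…·T1 = [-1 0 0; 0 2 0; 0 0 1]
T4·…·T1 = [-3/2 0 0; 0 6 0; 0 0 1]
T5·…·T1 = [-3/2 -6 0; 0 6 0; 0 0 1]
T6·…·T1 = [3 12 0; 0 -12 0; 0 0 1]
det M = -36; M⁻¹ = [1/3 1/3 0; 0 -1/12 0; 0 0 1]
M⁻¹ · (-12/5, 6)ᵀ = (6/5, -1/2)ᵀ

p = (6/5, -1/2)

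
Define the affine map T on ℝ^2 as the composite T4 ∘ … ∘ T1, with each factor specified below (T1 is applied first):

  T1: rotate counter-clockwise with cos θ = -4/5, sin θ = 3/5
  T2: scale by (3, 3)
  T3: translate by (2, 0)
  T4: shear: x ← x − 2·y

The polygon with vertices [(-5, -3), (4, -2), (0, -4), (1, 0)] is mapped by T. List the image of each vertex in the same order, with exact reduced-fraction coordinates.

T1 rotate counter-clockwise with cos θ = -4/5, sin θ = 3/5: (-5, -3) → (29/5, -3/5); (4, -2) → (-2, 4); (0, -4) → (12/5, 16/5); (1, 0) → (-4/5, 3/5)
T2 scale by (3, 3): (29/5, -3/5) → (87/5, -9/5); (-2, 4) → (-6, 12); (12/5, 16/5) → (36/5, 48/5); (-4/5, 3/5) → (-12/5, 9/5)
T3 translate by (2, 0): (87/5, -9/5) → (97/5, -9/5); (-6, 12) → (-4, 12); (36/5, 48/5) → (46/5, 48/5); (-12/5, 9/5) → (-2/5, 9/5)
T4 shear: x ← x − 2·y: (97/5, -9/5) → (23, -9/5); (-4, 12) → (-28, 12); (46/5, 48/5) → (-10, 48/5); (-2/5, 9/5) → (-4, 9/5)

image vertices: (23, -9/5), (-28, 12), (-10, 48/5), (-4, 9/5)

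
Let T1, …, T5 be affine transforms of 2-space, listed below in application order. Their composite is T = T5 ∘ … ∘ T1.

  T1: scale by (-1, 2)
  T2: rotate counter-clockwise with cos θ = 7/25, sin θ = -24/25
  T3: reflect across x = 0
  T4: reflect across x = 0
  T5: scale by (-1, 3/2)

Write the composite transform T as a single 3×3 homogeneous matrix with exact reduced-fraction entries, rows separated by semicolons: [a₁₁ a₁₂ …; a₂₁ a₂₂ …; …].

T1 = [-1 0 0; 0 2 0; 0 0 1]
T2·T1 = [-7/25 48/25 0; 24/25 14/25 0; 0 0 1]
T3·…·T1 = [7/25 -48/25 0; 24/25 14/25 0; 0 0 1]
T4·…·T1 = [-7/25 48/25 0; 24/25 14/25 0; 0 0 1]
T5·…·T1 = [7/25 -48/25 0; 36/25 21/25 0; 0 0 1]

T = [7/25 -48/25 0; 36/25 21/25 0; 0 0 1]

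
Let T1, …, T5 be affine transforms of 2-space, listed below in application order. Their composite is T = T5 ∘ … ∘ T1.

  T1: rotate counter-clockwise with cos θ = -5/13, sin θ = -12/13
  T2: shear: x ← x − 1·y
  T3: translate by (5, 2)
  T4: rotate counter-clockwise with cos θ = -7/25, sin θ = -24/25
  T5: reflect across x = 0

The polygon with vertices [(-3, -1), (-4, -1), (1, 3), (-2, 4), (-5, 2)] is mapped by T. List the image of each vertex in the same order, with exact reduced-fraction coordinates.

image vertices: (-1419/325, -1117/325), (-1756/325, -1033/325), (177/65, -589/65), (113/325, -3066/325), (-1376/325, -2068/325)

T1 rotate counter-clockwise with cos θ = -5/13, sin θ = -12/13: (-3, -1) → (3/13, 41/13); (-4, -1) → (8/13, 53/13); (1, 3) → (31/13, -27/13); (-2, 4) → (58/13, 4/13); (-5, 2) → (49/13, 50/13)
T2 shear: x ← x − 1·y: (3/13, 41/13) → (-38/13, 41/13); (8/13, 53/13) → (-45/13, 53/13); (31/13, -27/13) → (58/13, -27/13); (58/13, 4/13) → (54/13, 4/13); (49/13, 50/13) → (-1/13, 50/13)
T3 translate by (5, 2): (-38/13, 41/13) → (27/13, 67/13); (-45/13, 53/13) → (20/13, 79/13); (58/13, -27/13) → (123/13, -1/13); (54/13, 4/13) → (119/13, 30/13); (-1/13, 50/13) → (64/13, 76/13)
T4 rotate counter-clockwise with cos θ = -7/25, sin θ = -24/25: (27/13, 67/13) → (1419/325, -1117/325); (20/13, 79/13) → (1756/325, -1033/325); (123/13, -1/13) → (-177/65, -589/65); (119/13, 30/13) → (-113/325, -3066/325); (64/13, 76/13) → (1376/325, -2068/325)
T5 reflect across x = 0: (1419/325, -1117/325) → (-1419/325, -1117/325); (1756/325, -1033/325) → (-1756/325, -1033/325); (-177/65, -589/65) → (177/65, -589/65); (-113/325, -3066/325) → (113/325, -3066/325); (1376/325, -2068/325) → (-1376/325, -2068/325)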